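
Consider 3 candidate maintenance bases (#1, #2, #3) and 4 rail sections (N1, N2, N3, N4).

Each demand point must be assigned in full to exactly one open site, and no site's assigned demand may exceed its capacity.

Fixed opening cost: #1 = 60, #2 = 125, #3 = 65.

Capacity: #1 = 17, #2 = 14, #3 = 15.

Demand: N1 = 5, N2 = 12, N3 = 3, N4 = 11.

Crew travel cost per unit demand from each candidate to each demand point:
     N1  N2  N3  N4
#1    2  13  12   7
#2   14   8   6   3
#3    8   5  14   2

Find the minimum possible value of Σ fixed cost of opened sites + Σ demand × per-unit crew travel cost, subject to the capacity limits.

314

Open {#1, #3}; cheapest assignment that respects the capacities:
  #1 (cap 17, load 16): N1, N4 — cost 5×2 + 11×7 = 87
  #3 (cap 15, load 15): N2, N3 — cost 12×5 + 3×14 = 102
  Shipping 189, fixed 125 → total 314.
  Any other capacity-feasible assignment to {#1, #3} ships for at least 189.
Compare {#1, #2, #3}: its best feasible assignment gives total 371.
Compare {#1, #2}: its best feasible assignment gives total 402.
Every other set of open sites that can feasibly serve all demand totals ≥ 371 even under its best assignment. Minimum: 314.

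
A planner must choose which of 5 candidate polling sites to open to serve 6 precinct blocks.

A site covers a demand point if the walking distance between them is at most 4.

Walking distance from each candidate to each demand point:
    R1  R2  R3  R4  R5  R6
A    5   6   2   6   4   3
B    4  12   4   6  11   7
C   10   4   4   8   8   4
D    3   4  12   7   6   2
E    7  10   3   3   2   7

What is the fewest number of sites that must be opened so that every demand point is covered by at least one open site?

Coverage sets (demand points within 4 of each site):
  A: {R3, R5, R6}
  B: {R1, R3}
  C: {R2, R3, R6}
  D: {R1, R2, R6}
  E: {R3, R4, R5}
No single site covers all 6 demand points.
But {D, E} covers everything, so the minimum is 2.

2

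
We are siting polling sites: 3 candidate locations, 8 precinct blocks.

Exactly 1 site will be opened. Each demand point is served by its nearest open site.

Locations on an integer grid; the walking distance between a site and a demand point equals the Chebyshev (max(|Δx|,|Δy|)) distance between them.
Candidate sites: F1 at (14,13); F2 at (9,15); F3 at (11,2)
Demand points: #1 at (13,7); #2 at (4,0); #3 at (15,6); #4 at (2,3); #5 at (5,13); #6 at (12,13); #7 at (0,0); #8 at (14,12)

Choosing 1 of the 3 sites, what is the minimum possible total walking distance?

Open {F1}.
  #1→F1 6, #2→F1 13, #3→F1 7, #4→F1 12, #5→F1 9, #6→F1 2, #7→F1 14, #8→F1 1  ⇒ total 64.
Compare {F3}: total 68.
Compare {F2}: total 71.

64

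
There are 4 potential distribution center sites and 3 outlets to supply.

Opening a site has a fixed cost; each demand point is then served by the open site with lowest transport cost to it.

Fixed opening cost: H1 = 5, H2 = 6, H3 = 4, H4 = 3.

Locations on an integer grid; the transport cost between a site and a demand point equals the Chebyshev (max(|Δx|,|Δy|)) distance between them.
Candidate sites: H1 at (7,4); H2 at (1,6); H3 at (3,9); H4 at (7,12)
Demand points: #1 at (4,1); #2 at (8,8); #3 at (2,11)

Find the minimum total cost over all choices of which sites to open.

Open {H1, H3}: assign each demand point to its cheapest open site.
  #1→H1 3, #2→H1 4, #3→H3 2
  transport cost 9, fixed 9 → total 18.
Compare {H1}: transport cost 14 + fixed 5 = 19.
Compare {H3}: transport cost 15 + fixed 4 = 19.
Compare {H1, H4}: transport cost 12 + fixed 8 = 20.
All other subsets cost ≥ 19. Minimum total cost: 18.

18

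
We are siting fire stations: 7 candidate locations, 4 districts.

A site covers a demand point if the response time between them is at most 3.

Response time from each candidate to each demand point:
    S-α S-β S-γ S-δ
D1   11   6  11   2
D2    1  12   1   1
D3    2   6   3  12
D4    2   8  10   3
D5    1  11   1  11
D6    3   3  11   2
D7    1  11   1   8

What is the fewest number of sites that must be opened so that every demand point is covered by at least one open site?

Coverage sets (demand points within 3 of each site):
  D1: {S-δ}
  D2: {S-α, S-γ, S-δ}
  D3: {S-α, S-γ}
  D4: {S-α, S-δ}
  D5: {S-α, S-γ}
  D6: {S-α, S-β, S-δ}
  D7: {S-α, S-γ}
No single site covers all 4 demand points.
But {D2, D6} covers everything, so the minimum is 2.

2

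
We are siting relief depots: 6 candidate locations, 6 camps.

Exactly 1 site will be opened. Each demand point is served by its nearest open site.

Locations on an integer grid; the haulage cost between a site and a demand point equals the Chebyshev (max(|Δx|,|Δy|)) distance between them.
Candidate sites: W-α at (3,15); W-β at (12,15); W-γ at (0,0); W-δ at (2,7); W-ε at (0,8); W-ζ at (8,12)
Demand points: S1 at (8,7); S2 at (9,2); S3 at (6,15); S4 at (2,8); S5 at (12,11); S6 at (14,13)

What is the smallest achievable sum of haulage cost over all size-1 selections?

34

Open {W-ζ}.
  S1→W-ζ 5, S2→W-ζ 10, S3→W-ζ 3, S4→W-ζ 6, S5→W-ζ 4, S6→W-ζ 6  ⇒ total 34.
Compare {W-β}: total 43.
Compare {W-δ}: total 44.
No size-1 selection does better; minimum is 34.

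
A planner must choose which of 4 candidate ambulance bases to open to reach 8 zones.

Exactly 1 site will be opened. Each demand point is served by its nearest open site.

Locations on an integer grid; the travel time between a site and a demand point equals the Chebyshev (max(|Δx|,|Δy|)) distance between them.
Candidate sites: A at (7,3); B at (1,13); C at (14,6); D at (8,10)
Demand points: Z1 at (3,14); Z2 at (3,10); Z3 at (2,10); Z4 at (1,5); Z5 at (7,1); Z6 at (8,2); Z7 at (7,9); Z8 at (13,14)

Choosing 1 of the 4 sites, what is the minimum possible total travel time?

Open {D}.
  Z1→D 5, Z2→D 5, Z3→D 6, Z4→D 7, Z5→D 9, Z6→D 8, Z7→D 1, Z8→D 5  ⇒ total 46.
Compare {A}: total 51.
Compare {B}: total 57.
No size-1 selection does better; minimum is 46.

46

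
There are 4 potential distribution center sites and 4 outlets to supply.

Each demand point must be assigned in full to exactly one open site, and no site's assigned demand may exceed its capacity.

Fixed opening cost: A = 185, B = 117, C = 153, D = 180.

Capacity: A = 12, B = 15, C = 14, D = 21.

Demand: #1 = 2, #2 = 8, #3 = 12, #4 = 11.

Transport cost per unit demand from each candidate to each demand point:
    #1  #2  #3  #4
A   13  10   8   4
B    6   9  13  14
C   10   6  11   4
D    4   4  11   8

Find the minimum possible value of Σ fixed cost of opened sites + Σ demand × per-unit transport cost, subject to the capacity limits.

561

Open {C, D}; cheapest assignment that respects the capacities:
  C (cap 14, load 13): #1, #4 — cost 2×10 + 11×4 = 64
  D (cap 21, load 20): #2, #3 — cost 8×4 + 12×11 = 164
  Shipping 228, fixed 333 → total 561.
  Any other capacity-feasible assignment to {C, D} ships for at least 228.
Compare {B, D}: its best feasible assignment gives total 581.
Compare {A, D}: its best feasible assignment gives total 589.
Every other set of open sites that can feasibly serve all demand totals ≥ 581 even under its best assignment. Minimum: 561.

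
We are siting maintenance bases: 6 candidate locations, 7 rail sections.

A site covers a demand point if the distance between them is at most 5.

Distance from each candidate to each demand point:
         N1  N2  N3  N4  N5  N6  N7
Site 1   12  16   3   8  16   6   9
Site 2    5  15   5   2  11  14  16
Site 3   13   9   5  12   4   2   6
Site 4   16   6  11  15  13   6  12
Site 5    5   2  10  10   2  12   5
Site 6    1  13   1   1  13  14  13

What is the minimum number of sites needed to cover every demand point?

3

Coverage sets (demand points within 5 of each site):
  Site 1: {N3}
  Site 2: {N1, N3, N4}
  Site 3: {N3, N5, N6}
  Site 4: {}
  Site 5: {N1, N2, N5, N7}
  Site 6: {N1, N3, N4}
No 2 sites suffice: every size-2 union leaves at least one demand point uncovered.
But {Site 2, Site 3, Site 5} covers everything, so the minimum is 3.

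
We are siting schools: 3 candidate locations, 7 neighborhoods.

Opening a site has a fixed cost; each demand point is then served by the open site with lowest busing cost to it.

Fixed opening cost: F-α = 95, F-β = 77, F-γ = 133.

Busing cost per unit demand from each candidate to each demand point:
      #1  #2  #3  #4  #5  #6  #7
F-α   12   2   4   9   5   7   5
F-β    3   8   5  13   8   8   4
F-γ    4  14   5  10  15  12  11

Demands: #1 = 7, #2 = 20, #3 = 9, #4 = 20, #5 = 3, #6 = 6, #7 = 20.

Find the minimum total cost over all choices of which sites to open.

Open {F-α, F-β}: assign each demand point to its cheapest open site.
  #1→F-β 7×3=21, #2→F-α 20×2=40, #3→F-α 9×4=36, #4→F-α 20×9=180, #5→F-α 3×5=15, #6→F-α 6×7=42, #7→F-β 20×4=80
  busing cost 414, fixed 172 → total 586.
Compare {F-α}: busing cost 497 + fixed 95 = 592.
Compare {F-α, F-γ}: busing cost 441 + fixed 228 = 669.
Compare {F-β}: busing cost 638 + fixed 77 = 715.
All other subsets cost ≥ 592. Minimum total cost: 586.

586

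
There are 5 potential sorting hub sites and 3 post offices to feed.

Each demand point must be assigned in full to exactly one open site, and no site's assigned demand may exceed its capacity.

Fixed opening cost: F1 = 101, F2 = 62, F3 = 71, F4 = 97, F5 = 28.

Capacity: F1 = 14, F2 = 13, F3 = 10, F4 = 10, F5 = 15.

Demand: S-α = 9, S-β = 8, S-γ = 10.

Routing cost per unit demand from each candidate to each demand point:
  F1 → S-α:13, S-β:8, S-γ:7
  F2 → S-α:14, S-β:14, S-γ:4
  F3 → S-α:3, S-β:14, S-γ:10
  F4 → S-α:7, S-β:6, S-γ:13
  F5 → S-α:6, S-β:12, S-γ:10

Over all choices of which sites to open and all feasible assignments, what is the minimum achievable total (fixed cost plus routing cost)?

324

Open {F2, F3, F5}; cheapest assignment that respects the capacities:
  F2 (cap 13, load 10): S-γ — cost 10×4 = 40
  F3 (cap 10, load 9): S-α — cost 9×3 = 27
  F5 (cap 15, load 8): S-β — cost 8×12 = 96
  Shipping 163, fixed 161 → total 324.
  Any other capacity-feasible assignment to {F2, F3, F5} ships for at least 163.
Compare {F2, F4, F5}: its best feasible assignment gives total 329.
Compare {F2, F3, F4}: its best feasible assignment gives total 345.
Every other set of open sites that can feasibly serve all demand totals ≥ 329 even under its best assignment. Minimum: 324.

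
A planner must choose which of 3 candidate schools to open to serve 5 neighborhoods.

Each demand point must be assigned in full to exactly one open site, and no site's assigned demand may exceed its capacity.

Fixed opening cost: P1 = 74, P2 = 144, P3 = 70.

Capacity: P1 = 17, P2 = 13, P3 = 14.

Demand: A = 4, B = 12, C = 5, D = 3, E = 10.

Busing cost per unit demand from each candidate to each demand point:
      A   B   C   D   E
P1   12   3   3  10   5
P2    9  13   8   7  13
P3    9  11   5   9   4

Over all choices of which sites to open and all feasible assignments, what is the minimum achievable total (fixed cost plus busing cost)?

436

Open {P1, P2, P3}; cheapest assignment that respects the capacities:
  P1 (cap 17, load 17): B, C — cost 12×3 + 5×3 = 51
  P2 (cap 13, load 7): A, D — cost 4×9 + 3×7 = 57
  P3 (cap 14, load 10): E — cost 10×4 = 40
  Shipping 148, fixed 288 → total 436.
  Any other capacity-feasible assignment to {P1, P2, P3} ships for at least 148.
Total demand is 34 and no other set of sites has combined capacity ≥ 34, so {P1, P2, P3} is the only feasible choice of open sites. Minimum: 436.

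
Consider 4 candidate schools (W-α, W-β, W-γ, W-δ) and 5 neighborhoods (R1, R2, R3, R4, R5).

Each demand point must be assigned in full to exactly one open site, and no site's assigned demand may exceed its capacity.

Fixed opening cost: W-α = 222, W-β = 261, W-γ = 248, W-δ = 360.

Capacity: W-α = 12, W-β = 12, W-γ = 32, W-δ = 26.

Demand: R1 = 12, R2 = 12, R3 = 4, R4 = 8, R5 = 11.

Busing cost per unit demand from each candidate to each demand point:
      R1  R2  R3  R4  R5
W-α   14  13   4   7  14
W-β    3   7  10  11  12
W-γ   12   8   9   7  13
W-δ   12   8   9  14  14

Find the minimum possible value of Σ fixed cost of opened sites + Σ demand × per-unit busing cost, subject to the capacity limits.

1078

Open {W-α, W-β, W-γ}; cheapest assignment that respects the capacities:
  W-α (cap 12, load 12): R3, R4 — cost 4×4 + 8×7 = 72
  W-β (cap 12, load 12): R1 — cost 12×3 = 36
  W-γ (cap 32, load 23): R2, R5 — cost 12×8 + 11×13 = 239
  Shipping 347, fixed 731 → total 1078.
  Any other capacity-feasible assignment to {W-α, W-β, W-γ} ships for at least 347.
Compare {W-γ, W-δ}: its best feasible assignment gives total 1083.
Compare {W-α, W-β, W-δ}: its best feasible assignment gives total 1201.
Every other set of open sites that can feasibly serve all demand totals ≥ 1083 even under its best assignment. Minimum: 1078.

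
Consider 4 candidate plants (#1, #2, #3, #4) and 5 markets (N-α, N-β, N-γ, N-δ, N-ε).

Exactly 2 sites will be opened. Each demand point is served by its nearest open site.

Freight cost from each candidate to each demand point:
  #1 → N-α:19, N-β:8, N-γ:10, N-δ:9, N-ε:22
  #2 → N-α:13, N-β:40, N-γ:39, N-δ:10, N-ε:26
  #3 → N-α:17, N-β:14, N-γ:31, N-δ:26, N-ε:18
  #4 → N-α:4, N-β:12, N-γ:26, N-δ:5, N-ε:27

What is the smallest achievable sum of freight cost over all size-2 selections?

49

Open {#1, #4}.
  N-α→#4 4, N-β→#1 8, N-γ→#1 10, N-δ→#4 5, N-ε→#1 22  ⇒ total 49.
Compare {#1, #2}: total 62.
Compare {#1, #3}: total 62.
No size-2 selection does better; minimum is 49.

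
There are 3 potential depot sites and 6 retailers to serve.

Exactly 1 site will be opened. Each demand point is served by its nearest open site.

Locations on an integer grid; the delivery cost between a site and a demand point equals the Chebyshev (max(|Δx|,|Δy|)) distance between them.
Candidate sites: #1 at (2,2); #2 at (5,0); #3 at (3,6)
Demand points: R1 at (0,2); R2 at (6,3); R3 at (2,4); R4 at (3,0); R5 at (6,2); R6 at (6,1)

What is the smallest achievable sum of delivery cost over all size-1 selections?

Open {#2}.
  R1→#2 5, R2→#2 3, R3→#2 4, R4→#2 2, R5→#2 2, R6→#2 1  ⇒ total 17.
Compare {#1}: total 18.
Compare {#3}: total 24.

17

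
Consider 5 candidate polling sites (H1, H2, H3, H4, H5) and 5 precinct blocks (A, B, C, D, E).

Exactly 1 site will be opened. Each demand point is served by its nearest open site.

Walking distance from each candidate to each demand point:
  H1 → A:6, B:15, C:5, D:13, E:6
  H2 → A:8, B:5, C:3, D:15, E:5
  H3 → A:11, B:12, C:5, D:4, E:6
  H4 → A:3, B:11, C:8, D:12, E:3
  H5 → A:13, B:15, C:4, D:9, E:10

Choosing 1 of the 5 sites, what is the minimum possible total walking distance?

Open {H2}.
  A→H2 8, B→H2 5, C→H2 3, D→H2 15, E→H2 5  ⇒ total 36.
Compare {H4}: total 37.
Compare {H3}: total 38.
No size-1 selection does better; minimum is 36.

36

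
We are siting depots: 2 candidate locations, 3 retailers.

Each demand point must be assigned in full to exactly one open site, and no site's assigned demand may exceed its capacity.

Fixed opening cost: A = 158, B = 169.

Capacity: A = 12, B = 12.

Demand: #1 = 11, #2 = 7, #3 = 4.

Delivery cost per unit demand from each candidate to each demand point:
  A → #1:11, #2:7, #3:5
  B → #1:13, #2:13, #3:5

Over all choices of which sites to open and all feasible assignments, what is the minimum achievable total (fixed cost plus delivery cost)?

539

Open {A, B}; cheapest assignment that respects the capacities:
  A (cap 12, load 11): #2, #3 — cost 7×7 + 4×5 = 69
  B (cap 12, load 11): #1 — cost 11×13 = 143
  Shipping 212, fixed 327 → total 539.
  Any other capacity-feasible assignment to {A, B} ships for at least 212.
Total demand is 22 and no other set of sites has combined capacity ≥ 22, so {A, B} is the only feasible choice of open sites. Minimum: 539.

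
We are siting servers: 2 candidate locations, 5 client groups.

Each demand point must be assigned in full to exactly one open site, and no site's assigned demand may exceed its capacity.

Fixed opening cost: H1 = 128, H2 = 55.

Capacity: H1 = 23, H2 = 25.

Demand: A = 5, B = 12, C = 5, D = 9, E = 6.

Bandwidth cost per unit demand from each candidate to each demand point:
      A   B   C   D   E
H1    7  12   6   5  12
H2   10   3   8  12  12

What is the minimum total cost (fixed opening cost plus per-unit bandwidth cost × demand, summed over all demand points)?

401

Open {H1, H2}; cheapest assignment that respects the capacities:
  H1 (cap 23, load 19): A, C, D — cost 5×7 + 5×6 + 9×5 = 110
  H2 (cap 25, load 18): B, E — cost 12×3 + 6×12 = 108
  Shipping 218, fixed 183 → total 401.
  Any other capacity-feasible assignment to {H1, H2} ships for at least 218.
Total demand is 37 and no other set of sites has combined capacity ≥ 37, so {H1, H2} is the only feasible choice of open sites. Minimum: 401.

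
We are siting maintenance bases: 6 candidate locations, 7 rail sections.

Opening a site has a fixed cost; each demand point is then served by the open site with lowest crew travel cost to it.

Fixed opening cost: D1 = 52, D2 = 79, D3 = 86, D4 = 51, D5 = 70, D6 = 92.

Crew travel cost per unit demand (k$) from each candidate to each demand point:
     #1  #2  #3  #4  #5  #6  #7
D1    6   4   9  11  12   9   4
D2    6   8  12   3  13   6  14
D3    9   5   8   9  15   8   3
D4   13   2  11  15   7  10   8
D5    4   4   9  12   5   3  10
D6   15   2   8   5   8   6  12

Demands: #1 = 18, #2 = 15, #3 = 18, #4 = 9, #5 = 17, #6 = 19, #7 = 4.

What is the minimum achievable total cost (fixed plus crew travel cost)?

Open {D5, D6}: assign each demand point to its cheapest open site.
  #1→D5 18×4=72, #2→D6 15×2=30, #3→D6 18×8=144, #4→D6 9×5=45, #5→D5 17×5=85, #6→D5 19×3=57, #7→D5 4×10=40
  crew travel cost 473, fixed 162 → total 635.
Compare {D2, D5}: crew travel cost 503 + fixed 149 = 652.
Compare {D5}: crew travel cost 584 + fixed 70 = 654.
Compare {D1, D5, D6}: crew travel cost 449 + fixed 214 = 663.
All other subsets cost ≥ 652. Minimum total cost: 635.

635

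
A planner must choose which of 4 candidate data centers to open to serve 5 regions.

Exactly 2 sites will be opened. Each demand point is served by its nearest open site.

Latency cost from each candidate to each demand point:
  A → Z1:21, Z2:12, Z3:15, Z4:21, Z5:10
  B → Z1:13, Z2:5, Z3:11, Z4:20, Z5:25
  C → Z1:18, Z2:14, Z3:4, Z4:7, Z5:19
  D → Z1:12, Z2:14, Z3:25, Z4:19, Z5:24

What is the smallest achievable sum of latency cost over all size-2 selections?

48

Open {B, C}.
  Z1→B 13, Z2→B 5, Z3→C 4, Z4→C 7, Z5→C 19  ⇒ total 48.
Compare {A, C}: total 51.
Compare {C, D}: total 56.
No size-2 selection does better; minimum is 48.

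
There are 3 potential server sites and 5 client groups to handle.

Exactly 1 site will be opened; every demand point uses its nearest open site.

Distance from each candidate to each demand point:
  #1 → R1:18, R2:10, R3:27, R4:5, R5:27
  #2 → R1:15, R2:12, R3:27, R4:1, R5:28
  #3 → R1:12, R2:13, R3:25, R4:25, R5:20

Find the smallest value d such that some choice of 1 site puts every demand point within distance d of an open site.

Open {#3}.
  Farthest demand point is R3 at distance 25 (to #3); all others are ≤ 25.
With {#1} the worst case is 27.
With {#2} the worst case is 28.
No size-1 selection achieves below 25.

25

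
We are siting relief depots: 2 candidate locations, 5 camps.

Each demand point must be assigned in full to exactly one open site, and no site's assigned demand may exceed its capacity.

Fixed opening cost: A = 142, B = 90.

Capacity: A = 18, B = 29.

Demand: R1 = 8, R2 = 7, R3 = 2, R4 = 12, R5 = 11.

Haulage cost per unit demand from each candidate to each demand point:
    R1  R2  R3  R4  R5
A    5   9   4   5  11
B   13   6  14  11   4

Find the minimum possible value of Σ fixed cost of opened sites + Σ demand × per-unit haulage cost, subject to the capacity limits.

490

Open {A, B}; cheapest assignment that respects the capacities:
  A (cap 18, load 14): R3, R4 — cost 2×4 + 12×5 = 68
  B (cap 29, load 26): R1, R2, R5 — cost 8×13 + 7×6 + 11×4 = 190
  Shipping 258, fixed 232 → total 490.
  Any other capacity-feasible assignment to {A, B} ships for at least 258.
Total demand is 40 and no other set of sites has combined capacity ≥ 40, so {A, B} is the only feasible choice of open sites. Minimum: 490.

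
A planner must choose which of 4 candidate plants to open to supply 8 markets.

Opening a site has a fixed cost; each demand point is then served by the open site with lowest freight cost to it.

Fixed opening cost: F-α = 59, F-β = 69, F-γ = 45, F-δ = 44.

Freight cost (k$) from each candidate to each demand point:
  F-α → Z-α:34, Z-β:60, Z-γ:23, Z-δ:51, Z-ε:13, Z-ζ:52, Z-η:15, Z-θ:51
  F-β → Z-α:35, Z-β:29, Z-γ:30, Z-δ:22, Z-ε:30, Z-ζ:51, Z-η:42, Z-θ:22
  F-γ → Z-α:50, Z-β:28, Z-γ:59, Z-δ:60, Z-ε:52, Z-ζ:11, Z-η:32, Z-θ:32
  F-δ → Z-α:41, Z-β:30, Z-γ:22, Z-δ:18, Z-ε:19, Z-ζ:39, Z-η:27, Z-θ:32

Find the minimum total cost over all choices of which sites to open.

Open {F-δ}: assign each demand point to its cheapest open site.
  Z-α→F-δ 41, Z-β→F-δ 30, Z-γ→F-δ 22, Z-δ→F-δ 18, Z-ε→F-δ 19, Z-ζ→F-δ 39, Z-η→F-δ 27, Z-θ→F-δ 32
  freight cost 228, fixed 44 → total 272.
Compare {F-γ, F-δ}: freight cost 198 + fixed 89 = 287.
Compare {F-α, F-δ}: freight cost 203 + fixed 103 = 306.
Compare {F-α, F-γ}: freight cost 207 + fixed 104 = 311.
All other subsets cost ≥ 287. Minimum total cost: 272.

272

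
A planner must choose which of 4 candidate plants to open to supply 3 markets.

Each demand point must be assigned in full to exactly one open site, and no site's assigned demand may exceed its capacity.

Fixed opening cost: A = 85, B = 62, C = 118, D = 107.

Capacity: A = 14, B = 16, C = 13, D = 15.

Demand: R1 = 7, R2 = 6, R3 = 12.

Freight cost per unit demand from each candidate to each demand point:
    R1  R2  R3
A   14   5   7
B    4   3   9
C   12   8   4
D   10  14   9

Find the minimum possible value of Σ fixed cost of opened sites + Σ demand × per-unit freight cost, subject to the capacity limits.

Open {B, C}; cheapest assignment that respects the capacities:
  B (cap 16, load 13): R1, R2 — cost 7×4 + 6×3 = 46
  C (cap 13, load 12): R3 — cost 12×4 = 48
  Shipping 94, fixed 180 → total 274.
  Any other capacity-feasible assignment to {B, C} ships for at least 94.
Compare {A, B}: its best feasible assignment gives total 277.
Compare {B, D}: its best feasible assignment gives total 323.
Every other set of open sites that can feasibly serve all demand totals ≥ 277 even under its best assignment. Minimum: 274.

274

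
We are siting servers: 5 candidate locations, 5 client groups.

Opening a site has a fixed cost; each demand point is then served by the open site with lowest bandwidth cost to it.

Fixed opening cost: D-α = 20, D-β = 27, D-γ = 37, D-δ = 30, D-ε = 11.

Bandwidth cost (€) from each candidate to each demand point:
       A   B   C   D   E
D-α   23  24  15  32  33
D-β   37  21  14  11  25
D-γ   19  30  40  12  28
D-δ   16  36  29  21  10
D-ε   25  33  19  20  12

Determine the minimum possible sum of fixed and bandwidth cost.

Open {D-ε}: assign each demand point to its cheapest open site.
  A→D-ε 25, B→D-ε 33, C→D-ε 19, D→D-ε 20, E→D-ε 12
  bandwidth cost 109, fixed 11 → total 120.
Compare {D-β, D-ε}: bandwidth cost 83 + fixed 38 = 121.
Compare {D-α, D-ε}: bandwidth cost 94 + fixed 31 = 125.
Compare {D-β, D-δ}: bandwidth cost 72 + fixed 57 = 129.
All other subsets cost ≥ 121. Minimum total cost: 120.

120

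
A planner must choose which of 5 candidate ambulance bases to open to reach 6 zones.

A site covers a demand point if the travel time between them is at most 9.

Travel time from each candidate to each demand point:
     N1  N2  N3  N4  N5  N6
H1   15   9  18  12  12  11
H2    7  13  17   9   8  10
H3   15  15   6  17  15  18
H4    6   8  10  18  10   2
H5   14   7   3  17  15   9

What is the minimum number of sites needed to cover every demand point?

2

Coverage sets (demand points within 9 of each site):
  H1: {N2}
  H2: {N1, N4, N5}
  H3: {N3}
  H4: {N1, N2, N6}
  H5: {N2, N3, N6}
No single site covers all 6 demand points.
But {H2, H5} covers everything, so the minimum is 2.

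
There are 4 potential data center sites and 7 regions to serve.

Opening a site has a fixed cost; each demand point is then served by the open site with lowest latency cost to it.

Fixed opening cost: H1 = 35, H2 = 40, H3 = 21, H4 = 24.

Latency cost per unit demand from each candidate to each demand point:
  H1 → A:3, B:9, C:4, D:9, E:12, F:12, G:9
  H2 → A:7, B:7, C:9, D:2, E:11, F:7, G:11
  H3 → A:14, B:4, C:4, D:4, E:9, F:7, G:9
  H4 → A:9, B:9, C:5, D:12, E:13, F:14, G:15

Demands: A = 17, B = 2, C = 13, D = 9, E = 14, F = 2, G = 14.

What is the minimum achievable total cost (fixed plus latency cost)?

469

Open {H1, H3}: assign each demand point to its cheapest open site.
  A→H1 17×3=51, B→H3 2×4=8, C→H1 13×4=52, D→H3 9×4=36, E→H3 14×9=126, F→H3 2×7=14, G→H1 14×9=126
  latency cost 413, fixed 56 → total 469.
Compare {H1, H2, H3}: latency cost 395 + fixed 96 = 491.
Compare {H1, H3, H4}: latency cost 413 + fixed 80 = 493.
Compare {H1, H2}: latency cost 429 + fixed 75 = 504.
All other subsets cost ≥ 491. Minimum total cost: 469.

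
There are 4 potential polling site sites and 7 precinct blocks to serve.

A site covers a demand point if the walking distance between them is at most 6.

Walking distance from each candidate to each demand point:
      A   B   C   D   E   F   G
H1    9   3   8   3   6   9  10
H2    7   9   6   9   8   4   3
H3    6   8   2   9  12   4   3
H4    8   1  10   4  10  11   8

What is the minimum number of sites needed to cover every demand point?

2

Coverage sets (demand points within 6 of each site):
  H1: {B, D, E}
  H2: {C, F, G}
  H3: {A, C, F, G}
  H4: {B, D}
No single site covers all 7 demand points.
But {H1, H3} covers everything, so the minimum is 2.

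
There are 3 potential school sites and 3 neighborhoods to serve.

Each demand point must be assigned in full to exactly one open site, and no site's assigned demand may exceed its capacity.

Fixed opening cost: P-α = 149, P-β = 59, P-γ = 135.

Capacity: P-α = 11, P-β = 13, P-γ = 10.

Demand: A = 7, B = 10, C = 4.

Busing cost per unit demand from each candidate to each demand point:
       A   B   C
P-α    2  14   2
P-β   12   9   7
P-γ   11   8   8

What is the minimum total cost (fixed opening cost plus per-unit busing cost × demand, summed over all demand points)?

Open {P-α, P-β}; cheapest assignment that respects the capacities:
  P-α (cap 11, load 11): A, C — cost 7×2 + 4×2 = 22
  P-β (cap 13, load 10): B — cost 10×9 = 90
  Shipping 112, fixed 208 → total 320.
  Any other capacity-feasible assignment to {P-α, P-β} ships for at least 112.
Compare {P-α, P-γ}: its best feasible assignment gives total 386.
Compare {P-β, P-γ}: its best feasible assignment gives total 386.
Every other set of open sites that can feasibly serve all demand totals ≥ 386 even under its best assignment. Minimum: 320.

320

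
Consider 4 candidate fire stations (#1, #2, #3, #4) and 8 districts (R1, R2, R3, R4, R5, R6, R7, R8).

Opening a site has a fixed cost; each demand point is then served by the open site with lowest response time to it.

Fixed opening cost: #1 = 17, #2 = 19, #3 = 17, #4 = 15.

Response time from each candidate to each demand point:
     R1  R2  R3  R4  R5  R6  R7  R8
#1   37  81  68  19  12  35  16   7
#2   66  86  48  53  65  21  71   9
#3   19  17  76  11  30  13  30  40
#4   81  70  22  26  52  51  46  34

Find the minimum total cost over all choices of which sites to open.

166

Open {#1, #3, #4}: assign each demand point to its cheapest open site.
  R1→#3 19, R2→#3 17, R3→#4 22, R4→#3 11, R5→#1 12, R6→#3 13, R7→#1 16, R8→#1 7
  response time 117, fixed 49 → total 166.
Compare {#1, #2, #3, #4}: response time 117 + fixed 68 = 185.
Compare {#1, #2, #3}: response time 143 + fixed 53 = 196.
Compare {#1, #3}: response time 163 + fixed 34 = 197.
All other subsets cost ≥ 185. Minimum total cost: 166.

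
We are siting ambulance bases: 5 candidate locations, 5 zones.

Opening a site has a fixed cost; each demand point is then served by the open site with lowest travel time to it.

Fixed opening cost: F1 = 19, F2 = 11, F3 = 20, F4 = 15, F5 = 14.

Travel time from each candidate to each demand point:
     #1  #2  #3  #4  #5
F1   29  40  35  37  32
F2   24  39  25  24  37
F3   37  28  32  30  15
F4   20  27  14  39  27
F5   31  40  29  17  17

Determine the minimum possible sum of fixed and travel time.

124

Open {F4, F5}: assign each demand point to its cheapest open site.
  #1→F4 20, #2→F4 27, #3→F4 14, #4→F5 17, #5→F5 17
  travel time 95, fixed 29 → total 124.
Compare {F2, F4, F5}: travel time 95 + fixed 40 = 135.
Compare {F2, F4}: travel time 112 + fixed 26 = 138.
Compare {F3, F4}: travel time 106 + fixed 35 = 141.
All other subsets cost ≥ 135. Minimum total cost: 124.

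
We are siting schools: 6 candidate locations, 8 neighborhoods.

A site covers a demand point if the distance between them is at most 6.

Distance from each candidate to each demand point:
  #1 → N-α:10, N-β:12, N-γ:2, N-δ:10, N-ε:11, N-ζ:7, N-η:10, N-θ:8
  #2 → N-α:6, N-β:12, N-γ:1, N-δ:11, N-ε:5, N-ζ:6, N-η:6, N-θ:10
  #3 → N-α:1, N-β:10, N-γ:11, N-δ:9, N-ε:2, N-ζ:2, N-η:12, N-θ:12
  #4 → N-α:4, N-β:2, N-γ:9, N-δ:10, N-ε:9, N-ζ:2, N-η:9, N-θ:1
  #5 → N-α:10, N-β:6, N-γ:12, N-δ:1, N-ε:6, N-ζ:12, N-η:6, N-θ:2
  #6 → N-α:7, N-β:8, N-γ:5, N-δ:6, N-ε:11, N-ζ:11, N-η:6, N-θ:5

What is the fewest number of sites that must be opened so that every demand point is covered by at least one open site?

Coverage sets (demand points within 6 of each site):
  #1: {N-γ}
  #2: {N-α, N-γ, N-ε, N-ζ, N-η}
  #3: {N-α, N-ε, N-ζ}
  #4: {N-α, N-β, N-ζ, N-θ}
  #5: {N-β, N-δ, N-ε, N-η, N-θ}
  #6: {N-γ, N-δ, N-η, N-θ}
No single site covers all 8 demand points.
But {#2, #5} covers everything, so the minimum is 2.

2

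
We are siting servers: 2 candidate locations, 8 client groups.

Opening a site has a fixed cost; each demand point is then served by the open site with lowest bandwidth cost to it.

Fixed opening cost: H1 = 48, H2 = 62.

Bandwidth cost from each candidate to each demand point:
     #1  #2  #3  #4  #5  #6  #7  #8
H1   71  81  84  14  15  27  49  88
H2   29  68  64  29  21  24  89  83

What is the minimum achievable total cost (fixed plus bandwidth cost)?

Open {H1, H2}: assign each demand point to its cheapest open site.
  #1→H2 29, #2→H2 68, #3→H2 64, #4→H1 14, #5→H1 15, #6→H2 24, #7→H1 49, #8→H2 83
  bandwidth cost 346, fixed 110 → total 456.
Compare {H2}: bandwidth cost 407 + fixed 62 = 469.
Compare {H1}: bandwidth cost 429 + fixed 48 = 477.

456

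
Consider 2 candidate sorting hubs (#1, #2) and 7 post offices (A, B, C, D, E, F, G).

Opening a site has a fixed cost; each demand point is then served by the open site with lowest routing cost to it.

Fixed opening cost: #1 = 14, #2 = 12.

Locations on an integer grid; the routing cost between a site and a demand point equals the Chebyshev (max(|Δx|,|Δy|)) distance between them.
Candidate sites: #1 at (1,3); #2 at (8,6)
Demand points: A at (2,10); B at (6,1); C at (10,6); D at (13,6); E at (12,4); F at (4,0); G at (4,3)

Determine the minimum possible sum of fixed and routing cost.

44

Open {#2}: assign each demand point to its cheapest open site.
  A→#2 6, B→#2 5, C→#2 2, D→#2 5, E→#2 4, F→#2 6, G→#2 4
  routing cost 32, fixed 12 → total 44.
Compare {#1, #2}: routing cost 28 + fixed 26 = 54.
Compare {#1}: routing cost 50 + fixed 14 = 64.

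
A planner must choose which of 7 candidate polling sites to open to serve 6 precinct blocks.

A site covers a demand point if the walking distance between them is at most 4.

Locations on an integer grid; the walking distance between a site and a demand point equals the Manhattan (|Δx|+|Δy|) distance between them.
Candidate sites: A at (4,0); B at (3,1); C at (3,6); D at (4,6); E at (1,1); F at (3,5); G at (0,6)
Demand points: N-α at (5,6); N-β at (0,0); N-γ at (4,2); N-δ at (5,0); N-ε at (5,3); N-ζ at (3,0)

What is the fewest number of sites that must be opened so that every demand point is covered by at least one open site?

Coverage sets (demand points within 4 of each site):
  A: {N-β, N-γ, N-δ, N-ε, N-ζ}
  B: {N-β, N-γ, N-δ, N-ε, N-ζ}
  C: {N-α}
  D: {N-α, N-γ, N-ε}
  E: {N-β, N-γ, N-ζ}
  F: {N-α, N-γ, N-ε}
  G: {}
No single site covers all 6 demand points.
But {A, C} covers everything, so the minimum is 2.

2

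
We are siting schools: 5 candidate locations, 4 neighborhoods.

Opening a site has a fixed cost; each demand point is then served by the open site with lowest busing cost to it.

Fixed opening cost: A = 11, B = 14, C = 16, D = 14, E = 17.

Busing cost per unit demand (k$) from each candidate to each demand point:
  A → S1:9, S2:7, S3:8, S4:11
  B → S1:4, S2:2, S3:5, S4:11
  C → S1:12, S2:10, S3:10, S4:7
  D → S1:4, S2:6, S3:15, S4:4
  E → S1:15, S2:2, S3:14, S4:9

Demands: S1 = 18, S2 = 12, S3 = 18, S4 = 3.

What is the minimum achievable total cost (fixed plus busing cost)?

226

Open {B, D}: assign each demand point to its cheapest open site.
  S1→B 18×4=72, S2→B 12×2=24, S3→B 18×5=90, S4→D 3×4=12
  busing cost 198, fixed 28 → total 226.
Compare {B}: busing cost 219 + fixed 14 = 233.
Compare {B, C}: busing cost 207 + fixed 30 = 237.
Compare {A, B, D}: busing cost 198 + fixed 39 = 237.
All other subsets cost ≥ 233. Minimum total cost: 226.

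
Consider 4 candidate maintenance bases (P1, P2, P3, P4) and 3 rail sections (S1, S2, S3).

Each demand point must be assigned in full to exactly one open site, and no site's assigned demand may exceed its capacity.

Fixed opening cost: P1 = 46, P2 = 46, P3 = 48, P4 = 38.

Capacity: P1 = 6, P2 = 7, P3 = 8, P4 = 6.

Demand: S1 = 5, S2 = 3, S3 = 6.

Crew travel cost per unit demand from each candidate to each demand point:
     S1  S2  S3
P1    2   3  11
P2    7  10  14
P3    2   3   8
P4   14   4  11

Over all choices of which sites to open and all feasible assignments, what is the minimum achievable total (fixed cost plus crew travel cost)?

Open {P3, P4}; cheapest assignment that respects the capacities:
  P3 (cap 8, load 8): S1, S2 — cost 5×2 + 3×3 = 19
  P4 (cap 6, load 6): S3 — cost 6×11 = 66
  Shipping 85, fixed 86 → total 171.
  Any other capacity-feasible assignment to {P3, P4} ships for at least 85.
Compare {P1, P3}: its best feasible assignment gives total 179.
Compare {P2, P3}: its best feasible assignment gives total 197.
Every other set of open sites that can feasibly serve all demand totals ≥ 179 even under its best assignment. Minimum: 171.

171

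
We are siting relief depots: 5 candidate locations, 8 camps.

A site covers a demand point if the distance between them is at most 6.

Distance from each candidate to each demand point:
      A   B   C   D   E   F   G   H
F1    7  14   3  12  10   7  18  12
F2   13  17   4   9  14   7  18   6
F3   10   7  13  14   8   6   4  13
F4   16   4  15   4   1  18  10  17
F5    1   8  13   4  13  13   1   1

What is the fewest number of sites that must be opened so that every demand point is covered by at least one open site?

Coverage sets (demand points within 6 of each site):
  F1: {C}
  F2: {C, H}
  F3: {F, G}
  F4: {B, D, E}
  F5: {A, D, G, H}
No 3 sites suffice: every size-3 union leaves at least one demand point uncovered.
But {F1, F3, F4, F5} covers everything, so the minimum is 4.

4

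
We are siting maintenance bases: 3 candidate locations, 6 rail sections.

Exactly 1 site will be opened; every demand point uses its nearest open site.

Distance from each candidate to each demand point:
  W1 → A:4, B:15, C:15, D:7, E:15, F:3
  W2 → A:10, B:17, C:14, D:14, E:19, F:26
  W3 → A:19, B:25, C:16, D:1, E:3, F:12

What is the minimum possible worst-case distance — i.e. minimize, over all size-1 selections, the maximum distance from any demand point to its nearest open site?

Open {W1}.
  Farthest demand point is B at distance 15 (to W1); all others are ≤ 15.
With {W3} the worst case is 25.
With {W2} the worst case is 26.
No size-1 selection achieves below 15.

15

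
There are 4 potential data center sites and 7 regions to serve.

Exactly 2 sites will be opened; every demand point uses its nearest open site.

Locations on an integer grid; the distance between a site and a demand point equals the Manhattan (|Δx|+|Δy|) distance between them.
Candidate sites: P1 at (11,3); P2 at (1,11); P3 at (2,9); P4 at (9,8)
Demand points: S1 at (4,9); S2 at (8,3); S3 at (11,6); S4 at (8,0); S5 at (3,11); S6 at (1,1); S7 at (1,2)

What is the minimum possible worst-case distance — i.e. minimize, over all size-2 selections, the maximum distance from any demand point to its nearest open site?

9

Open {P1, P3}.
  Farthest demand point is S6 at distance 9 (to P3); all others are ≤ 9.
With {P3, P4} the worst case is 9.
With {P1, P2} the worst case is 10.
No size-2 selection achieves below 9.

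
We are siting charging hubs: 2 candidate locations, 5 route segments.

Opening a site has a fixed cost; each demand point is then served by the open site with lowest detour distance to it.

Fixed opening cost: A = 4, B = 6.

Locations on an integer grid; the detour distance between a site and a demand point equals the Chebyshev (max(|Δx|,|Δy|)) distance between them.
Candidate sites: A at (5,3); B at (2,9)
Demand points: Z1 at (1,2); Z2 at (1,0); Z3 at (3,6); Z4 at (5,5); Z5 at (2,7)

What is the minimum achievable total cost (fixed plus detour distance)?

Open {A}: assign each demand point to its cheapest open site.
  Z1→A 4, Z2→A 4, Z3→A 3, Z4→A 2, Z5→A 4
  detour distance 17, fixed 4 → total 21.
Compare {A, B}: detour distance 15 + fixed 10 = 25.
Compare {B}: detour distance 25 + fixed 6 = 31.

21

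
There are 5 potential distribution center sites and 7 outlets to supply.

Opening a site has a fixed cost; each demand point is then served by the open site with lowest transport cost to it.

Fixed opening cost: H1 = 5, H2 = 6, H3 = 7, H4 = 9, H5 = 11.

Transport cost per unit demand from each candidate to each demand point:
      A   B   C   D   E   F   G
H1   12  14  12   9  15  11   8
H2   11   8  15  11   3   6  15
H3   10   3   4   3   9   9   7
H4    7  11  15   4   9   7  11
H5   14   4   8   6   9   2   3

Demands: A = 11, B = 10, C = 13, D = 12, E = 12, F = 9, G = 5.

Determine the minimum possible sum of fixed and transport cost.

297

Open {H2, H3, H4, H5}: assign each demand point to its cheapest open site.
  A→H4 11×7=77, B→H3 10×3=30, C→H3 13×4=52, D→H3 12×3=36, E→H2 12×3=36, F→H5 9×2=18, G→H5 5×3=15
  transport cost 264, fixed 33 → total 297.
Compare {H1, H2, H3, H4, H5}: transport cost 264 + fixed 38 = 302.
Compare {H2, H3, H5}: transport cost 297 + fixed 24 = 321.
Compare {H1, H2, H3, H5}: transport cost 297 + fixed 29 = 326.
All other subsets cost ≥ 302. Minimum total cost: 297.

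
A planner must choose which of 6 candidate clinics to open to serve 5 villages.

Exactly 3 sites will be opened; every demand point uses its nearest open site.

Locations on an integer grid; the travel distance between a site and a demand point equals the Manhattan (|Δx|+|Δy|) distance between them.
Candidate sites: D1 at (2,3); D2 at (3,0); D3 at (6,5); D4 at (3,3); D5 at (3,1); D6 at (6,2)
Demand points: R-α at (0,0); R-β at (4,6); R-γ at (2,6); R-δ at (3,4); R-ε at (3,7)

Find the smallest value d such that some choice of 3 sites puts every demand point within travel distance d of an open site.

4

Open {D1, D2, D4}.
  Farthest demand point is R-β at travel distance 4 (to D4); all others are ≤ 4.
With {D1, D4, D5} the worst case is 4.
With {D2, D3, D4} the worst case is 4.
No size-3 selection achieves below 4.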